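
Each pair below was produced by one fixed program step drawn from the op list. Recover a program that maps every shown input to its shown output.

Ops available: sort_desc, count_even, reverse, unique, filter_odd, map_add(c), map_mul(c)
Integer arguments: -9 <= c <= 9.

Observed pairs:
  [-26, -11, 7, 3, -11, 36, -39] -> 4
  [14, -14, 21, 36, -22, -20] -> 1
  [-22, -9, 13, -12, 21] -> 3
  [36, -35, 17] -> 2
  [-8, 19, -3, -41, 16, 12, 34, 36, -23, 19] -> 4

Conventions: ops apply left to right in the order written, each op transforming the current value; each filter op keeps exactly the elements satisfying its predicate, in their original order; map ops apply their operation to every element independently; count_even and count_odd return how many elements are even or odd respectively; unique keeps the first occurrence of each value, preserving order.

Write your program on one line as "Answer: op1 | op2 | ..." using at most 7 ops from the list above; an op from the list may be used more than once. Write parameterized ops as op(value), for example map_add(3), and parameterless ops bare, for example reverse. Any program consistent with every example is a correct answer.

sort_desc | reverse | unique | filter_odd | map_add(-5) | count_even

Check, running the answer program on each example:
  [-26, -11, 7, 3, -11, 36, -39] -> [36, 7, 3, -11, -11, -26, -39] -> [-39, -26, -11, -11, 3, 7, 36] -> [-39, -26, -11, 3, 7, 36] -> [-39, -11, 3, 7] -> [-44, -16, -2, 2] -> 4
  [14, -14, 21, 36, -22, -20] -> [36, 21, 14, -14, -20, -22] -> [-22, -20, -14, 14, 21, 36] -> [-22, -20, -14, 14, 21, 36] -> [21] -> [16] -> 1
  [-22, -9, 13, -12, 21] -> [21, 13, -9, -12, -22] -> [-22, -12, -9, 13, 21] -> [-22, -12, -9, 13, 21] -> [-9, 13, 21] -> [-14, 8, 16] -> 3
  [36, -35, 17] -> [36, 17, -35] -> [-35, 17, 36] -> [-35, 17, 36] -> [-35, 17] -> [-40, 12] -> 2
  [-8, 19, -3, -41, 16, 12, 34, 36, -23, 19] -> [36, 34, 19, 19, 16, 12, -3, -8, -23, -41] -> [-41, -23, -8, -3, 12, 16, 19, 19, 34, 36] -> [-41, -23, -8, -3, 12, 16, 19, 34, 36] -> [-41, -23, -3, 19] -> [-46, -28, -8, 14] -> 4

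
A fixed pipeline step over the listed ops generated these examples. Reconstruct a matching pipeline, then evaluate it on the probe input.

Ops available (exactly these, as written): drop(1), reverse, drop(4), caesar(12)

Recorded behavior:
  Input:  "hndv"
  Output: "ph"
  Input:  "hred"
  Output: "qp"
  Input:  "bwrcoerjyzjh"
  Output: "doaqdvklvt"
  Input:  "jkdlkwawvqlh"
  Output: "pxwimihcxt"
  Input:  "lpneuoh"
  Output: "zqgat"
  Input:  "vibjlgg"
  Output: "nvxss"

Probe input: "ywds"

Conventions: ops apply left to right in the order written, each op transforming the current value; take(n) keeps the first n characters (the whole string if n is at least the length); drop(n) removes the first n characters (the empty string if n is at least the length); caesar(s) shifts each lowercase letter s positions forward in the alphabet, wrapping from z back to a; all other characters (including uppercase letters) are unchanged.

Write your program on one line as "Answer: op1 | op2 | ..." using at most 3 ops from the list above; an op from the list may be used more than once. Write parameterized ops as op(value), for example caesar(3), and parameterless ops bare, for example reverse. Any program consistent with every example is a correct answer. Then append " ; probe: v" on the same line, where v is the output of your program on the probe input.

caesar(12) | drop(1) | drop(1) ; probe: "pe"

Check, running the answer program on each example:
  "hndv" -> "tzph" -> "zph" -> "ph"
  "hred" -> "tdqp" -> "dqp" -> "qp"
  "bwrcoerjyzjh" -> "nidoaqdvklvt" -> "idoaqdvklvt" -> "doaqdvklvt"
  "jkdlkwawvqlh" -> "vwpxwimihcxt" -> "wpxwimihcxt" -> "pxwimihcxt"
  "lpneuoh" -> "xbzqgat" -> "bzqgat" -> "zqgat"
  "vibjlgg" -> "hunvxss" -> "unvxss" -> "nvxss"
  probe: "ywds" -> "kipe" -> "ipe" -> "pe"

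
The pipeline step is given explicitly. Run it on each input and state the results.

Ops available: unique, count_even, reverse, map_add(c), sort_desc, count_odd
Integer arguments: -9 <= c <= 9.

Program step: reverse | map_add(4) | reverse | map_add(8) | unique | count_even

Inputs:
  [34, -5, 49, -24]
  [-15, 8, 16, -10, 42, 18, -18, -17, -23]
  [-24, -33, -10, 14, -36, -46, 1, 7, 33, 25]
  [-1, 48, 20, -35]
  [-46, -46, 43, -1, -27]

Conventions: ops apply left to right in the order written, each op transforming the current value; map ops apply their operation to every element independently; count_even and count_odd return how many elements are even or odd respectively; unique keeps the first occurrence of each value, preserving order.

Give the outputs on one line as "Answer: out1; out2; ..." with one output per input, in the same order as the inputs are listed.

Execution, op by op:
  [34, -5, 49, -24] -> [-24, 49, -5, 34] -> [-20, 53, -1, 38] -> [38, -1, 53, -20] -> [46, 7, 61, -12] -> [46, 7, 61, -12] -> 2
  [-15, 8, 16, -10, 42, 18, -18, -17, -23] -> [-23, -17, -18, 18, 42, -10, 16, 8, -15] -> [-19, -13, -14, 22, 46, -6, 20, 12, -11] -> [-11, 12, 20, -6, 46, 22, -14, -13, -19] -> [-3, 20, 28, 2, 54, 30, -6, -5, -11] -> [-3, 20, 28, 2, 54, 30, -6, -5, -11] -> 6
  [-24, -33, -10, 14, -36, -46, 1, 7, 33, 25] -> [25, 33, 7, 1, -46, -36, 14, -10, -33, -24] -> [29, 37, 11, 5, -42, -32, 18, -6, -29, -20] -> [-20, -29, -6, 18, -32, -42, 5, 11, 37, 29] -> [-12, -21, 2, 26, -24, -34, 13, 19, 45, 37] -> [-12, -21, 2, 26, -24, -34, 13, 19, 45, 37] -> 5
  [-1, 48, 20, -35] -> [-35, 20, 48, -1] -> [-31, 24, 52, 3] -> [3, 52, 24, -31] -> [11, 60, 32, -23] -> [11, 60, 32, -23] -> 2
  [-46, -46, 43, -1, -27] -> [-27, -1, 43, -46, -46] -> [-23, 3, 47, -42, -42] -> [-42, -42, 47, 3, -23] -> [-34, -34, 55, 11, -15] -> [-34, 55, 11, -15] -> 1

2; 6; 5; 2; 1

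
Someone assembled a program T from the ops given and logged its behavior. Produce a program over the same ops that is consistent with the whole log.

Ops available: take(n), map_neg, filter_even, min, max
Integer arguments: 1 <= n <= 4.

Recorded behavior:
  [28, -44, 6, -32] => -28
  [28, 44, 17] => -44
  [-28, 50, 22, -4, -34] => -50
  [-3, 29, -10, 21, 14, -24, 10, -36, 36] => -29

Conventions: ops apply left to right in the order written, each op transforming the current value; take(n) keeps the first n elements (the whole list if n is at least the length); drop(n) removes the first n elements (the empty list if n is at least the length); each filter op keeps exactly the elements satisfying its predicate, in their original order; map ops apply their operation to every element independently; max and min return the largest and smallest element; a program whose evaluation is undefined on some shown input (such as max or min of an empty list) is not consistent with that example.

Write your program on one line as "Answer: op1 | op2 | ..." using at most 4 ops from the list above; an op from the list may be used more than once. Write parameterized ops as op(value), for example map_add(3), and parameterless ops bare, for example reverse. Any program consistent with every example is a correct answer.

take(3) | take(2) | map_neg | min

Check, running the answer program on each example:
  [28, -44, 6, -32] -> [28, -44, 6] -> [28, -44] -> [-28, 44] -> -28
  [28, 44, 17] -> [28, 44, 17] -> [28, 44] -> [-28, -44] -> -44
  [-28, 50, 22, -4, -34] -> [-28, 50, 22] -> [-28, 50] -> [28, -50] -> -50
  [-3, 29, -10, 21, 14, -24, 10, -36, 36] -> [-3, 29, -10] -> [-3, 29] -> [3, -29] -> -29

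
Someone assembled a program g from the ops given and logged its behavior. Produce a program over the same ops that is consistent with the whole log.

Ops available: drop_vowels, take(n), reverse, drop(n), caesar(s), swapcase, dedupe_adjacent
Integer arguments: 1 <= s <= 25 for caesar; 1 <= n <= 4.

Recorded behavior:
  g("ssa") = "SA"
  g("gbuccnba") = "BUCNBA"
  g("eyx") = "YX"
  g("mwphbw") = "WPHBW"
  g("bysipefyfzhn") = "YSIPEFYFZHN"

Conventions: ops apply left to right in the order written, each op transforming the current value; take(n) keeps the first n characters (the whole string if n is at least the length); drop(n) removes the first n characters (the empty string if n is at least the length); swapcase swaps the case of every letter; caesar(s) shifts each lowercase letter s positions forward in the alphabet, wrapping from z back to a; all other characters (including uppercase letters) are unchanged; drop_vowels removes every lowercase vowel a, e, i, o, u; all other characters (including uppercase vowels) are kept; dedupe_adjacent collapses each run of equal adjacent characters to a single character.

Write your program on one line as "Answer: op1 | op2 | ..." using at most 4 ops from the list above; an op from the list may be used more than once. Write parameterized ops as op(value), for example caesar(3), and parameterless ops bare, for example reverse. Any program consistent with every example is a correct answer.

swapcase | drop(1) | dedupe_adjacent

Check, running the answer program on each example:
  "ssa" -> "SSA" -> "SA" -> "SA"
  "gbuccnba" -> "GBUCCNBA" -> "BUCCNBA" -> "BUCNBA"
  "eyx" -> "EYX" -> "YX" -> "YX"
  "mwphbw" -> "MWPHBW" -> "WPHBW" -> "WPHBW"
  "bysipefyfzhn" -> "BYSIPEFYFZHN" -> "YSIPEFYFZHN" -> "YSIPEFYFZHN"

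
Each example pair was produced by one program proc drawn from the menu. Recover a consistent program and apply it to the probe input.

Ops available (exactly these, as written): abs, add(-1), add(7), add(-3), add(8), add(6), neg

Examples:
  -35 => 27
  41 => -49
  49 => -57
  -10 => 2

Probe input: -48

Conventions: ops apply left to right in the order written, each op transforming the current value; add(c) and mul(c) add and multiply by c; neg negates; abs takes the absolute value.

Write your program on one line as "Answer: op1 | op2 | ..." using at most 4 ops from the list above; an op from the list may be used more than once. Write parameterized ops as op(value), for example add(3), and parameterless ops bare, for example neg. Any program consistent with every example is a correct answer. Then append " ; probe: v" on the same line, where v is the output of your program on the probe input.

add(7) | neg | add(-1) ; probe: 40

Check, running the answer program on each example:
  -35 -> -28 -> 28 -> 27
  41 -> 48 -> -48 -> -49
  49 -> 56 -> -56 -> -57
  -10 -> -3 -> 3 -> 2
  probe: -48 -> -41 -> 41 -> 40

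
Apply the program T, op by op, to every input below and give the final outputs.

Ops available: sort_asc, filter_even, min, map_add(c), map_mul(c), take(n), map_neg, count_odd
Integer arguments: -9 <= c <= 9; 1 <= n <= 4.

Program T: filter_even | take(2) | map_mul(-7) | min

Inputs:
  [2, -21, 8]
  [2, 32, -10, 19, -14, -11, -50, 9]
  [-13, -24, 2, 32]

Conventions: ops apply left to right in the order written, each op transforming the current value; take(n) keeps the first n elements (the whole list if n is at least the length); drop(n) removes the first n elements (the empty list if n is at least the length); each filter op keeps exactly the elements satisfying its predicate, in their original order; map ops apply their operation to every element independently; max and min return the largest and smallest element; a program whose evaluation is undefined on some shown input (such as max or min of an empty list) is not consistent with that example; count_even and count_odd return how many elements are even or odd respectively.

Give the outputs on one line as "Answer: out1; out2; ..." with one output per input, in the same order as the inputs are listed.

Execution, op by op:
  [2, -21, 8] -> [2, 8] -> [2, 8] -> [-14, -56] -> -56
  [2, 32, -10, 19, -14, -11, -50, 9] -> [2, 32, -10, -14, -50] -> [2, 32] -> [-14, -224] -> -224
  [-13, -24, 2, 32] -> [-24, 2, 32] -> [-24, 2] -> [168, -14] -> -14

-56; -224; -14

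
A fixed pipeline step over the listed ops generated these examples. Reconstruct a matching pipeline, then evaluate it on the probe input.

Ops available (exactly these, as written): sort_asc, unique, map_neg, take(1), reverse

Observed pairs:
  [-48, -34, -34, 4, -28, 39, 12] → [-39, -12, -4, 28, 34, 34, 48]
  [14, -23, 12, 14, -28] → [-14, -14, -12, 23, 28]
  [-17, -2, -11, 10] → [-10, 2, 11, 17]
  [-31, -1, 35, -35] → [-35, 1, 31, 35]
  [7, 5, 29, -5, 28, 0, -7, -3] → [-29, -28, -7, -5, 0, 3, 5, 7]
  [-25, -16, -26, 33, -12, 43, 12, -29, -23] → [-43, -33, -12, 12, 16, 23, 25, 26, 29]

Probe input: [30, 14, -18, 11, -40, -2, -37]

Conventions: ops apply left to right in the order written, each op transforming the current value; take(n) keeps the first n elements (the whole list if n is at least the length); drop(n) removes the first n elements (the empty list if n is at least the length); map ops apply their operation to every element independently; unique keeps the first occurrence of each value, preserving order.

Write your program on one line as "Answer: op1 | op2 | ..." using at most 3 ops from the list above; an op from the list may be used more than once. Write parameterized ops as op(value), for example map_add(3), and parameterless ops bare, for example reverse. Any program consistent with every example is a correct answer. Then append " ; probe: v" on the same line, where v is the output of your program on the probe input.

sort_asc | reverse | map_neg ; probe: [-30, -14, -11, 2, 18, 37, 40]

Check, running the answer program on each example:
  [-48, -34, -34, 4, -28, 39, 12] -> [-48, -34, -34, -28, 4, 12, 39] -> [39, 12, 4, -28, -34, -34, -48] -> [-39, -12, -4, 28, 34, 34, 48]
  [14, -23, 12, 14, -28] -> [-28, -23, 12, 14, 14] -> [14, 14, 12, -23, -28] -> [-14, -14, -12, 23, 28]
  [-17, -2, -11, 10] -> [-17, -11, -2, 10] -> [10, -2, -11, -17] -> [-10, 2, 11, 17]
  [-31, -1, 35, -35] -> [-35, -31, -1, 35] -> [35, -1, -31, -35] -> [-35, 1, 31, 35]
  [7, 5, 29, -5, 28, 0, -7, -3] -> [-7, -5, -3, 0, 5, 7, 28, 29] -> [29, 28, 7, 5, 0, -3, -5, -7] -> [-29, -28, -7, -5, 0, 3, 5, 7]
  [-25, -16, -26, 33, -12, 43, 12, -29, -23] -> [-29, -26, -25, -23, -16, -12, 12, 33, 43] -> [43, 33, 12, -12, -16, -23, -25, -26, -29] -> [-43, -33, -12, 12, 16, 23, 25, 26, 29]
  probe: [30, 14, -18, 11, -40, -2, -37] -> [-40, -37, -18, -2, 11, 14, 30] -> [30, 14, 11, -2, -18, -37, -40] -> [-30, -14, -11, 2, 18, 37, 40]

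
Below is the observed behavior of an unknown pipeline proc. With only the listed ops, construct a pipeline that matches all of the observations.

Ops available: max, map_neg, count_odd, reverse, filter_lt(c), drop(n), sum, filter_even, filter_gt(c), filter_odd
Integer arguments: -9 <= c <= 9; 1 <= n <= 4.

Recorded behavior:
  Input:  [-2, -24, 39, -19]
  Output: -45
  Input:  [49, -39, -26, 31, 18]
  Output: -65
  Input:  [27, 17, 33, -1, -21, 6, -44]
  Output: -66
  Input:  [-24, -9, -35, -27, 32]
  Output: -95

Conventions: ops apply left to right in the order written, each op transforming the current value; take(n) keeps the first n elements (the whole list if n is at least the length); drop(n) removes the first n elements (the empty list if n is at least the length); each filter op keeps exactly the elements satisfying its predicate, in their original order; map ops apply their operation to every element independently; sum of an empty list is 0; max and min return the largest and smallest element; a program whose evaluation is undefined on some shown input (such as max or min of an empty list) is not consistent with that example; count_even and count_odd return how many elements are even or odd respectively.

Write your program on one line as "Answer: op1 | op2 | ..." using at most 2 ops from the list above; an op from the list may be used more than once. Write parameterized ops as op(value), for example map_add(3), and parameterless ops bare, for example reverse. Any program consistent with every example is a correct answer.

filter_lt(4) | sum

Check, running the answer program on each example:
  [-2, -24, 39, -19] -> [-2, -24, -19] -> -45
  [49, -39, -26, 31, 18] -> [-39, -26] -> -65
  [27, 17, 33, -1, -21, 6, -44] -> [-1, -21, -44] -> -66
  [-24, -9, -35, -27, 32] -> [-24, -9, -35, -27] -> -95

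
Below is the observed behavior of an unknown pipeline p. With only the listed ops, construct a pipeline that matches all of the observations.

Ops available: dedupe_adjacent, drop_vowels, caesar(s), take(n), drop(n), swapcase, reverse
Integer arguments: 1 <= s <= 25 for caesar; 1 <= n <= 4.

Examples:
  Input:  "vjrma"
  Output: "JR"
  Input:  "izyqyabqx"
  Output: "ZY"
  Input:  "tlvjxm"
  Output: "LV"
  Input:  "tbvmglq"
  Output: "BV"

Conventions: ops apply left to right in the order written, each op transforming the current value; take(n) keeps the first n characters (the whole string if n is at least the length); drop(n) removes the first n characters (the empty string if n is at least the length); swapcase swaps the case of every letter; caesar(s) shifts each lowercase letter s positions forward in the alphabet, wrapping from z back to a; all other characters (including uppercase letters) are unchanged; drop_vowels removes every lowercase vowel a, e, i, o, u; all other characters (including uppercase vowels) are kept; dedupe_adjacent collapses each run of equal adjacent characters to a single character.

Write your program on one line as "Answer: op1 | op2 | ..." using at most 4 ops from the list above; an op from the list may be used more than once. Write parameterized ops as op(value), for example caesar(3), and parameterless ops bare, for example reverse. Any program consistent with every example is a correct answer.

swapcase | drop(1) | take(2)

Check, running the answer program on each example:
  "vjrma" -> "VJRMA" -> "JRMA" -> "JR"
  "izyqyabqx" -> "IZYQYABQX" -> "ZYQYABQX" -> "ZY"
  "tlvjxm" -> "TLVJXM" -> "LVJXM" -> "LV"
  "tbvmglq" -> "TBVMGLQ" -> "BVMGLQ" -> "BV"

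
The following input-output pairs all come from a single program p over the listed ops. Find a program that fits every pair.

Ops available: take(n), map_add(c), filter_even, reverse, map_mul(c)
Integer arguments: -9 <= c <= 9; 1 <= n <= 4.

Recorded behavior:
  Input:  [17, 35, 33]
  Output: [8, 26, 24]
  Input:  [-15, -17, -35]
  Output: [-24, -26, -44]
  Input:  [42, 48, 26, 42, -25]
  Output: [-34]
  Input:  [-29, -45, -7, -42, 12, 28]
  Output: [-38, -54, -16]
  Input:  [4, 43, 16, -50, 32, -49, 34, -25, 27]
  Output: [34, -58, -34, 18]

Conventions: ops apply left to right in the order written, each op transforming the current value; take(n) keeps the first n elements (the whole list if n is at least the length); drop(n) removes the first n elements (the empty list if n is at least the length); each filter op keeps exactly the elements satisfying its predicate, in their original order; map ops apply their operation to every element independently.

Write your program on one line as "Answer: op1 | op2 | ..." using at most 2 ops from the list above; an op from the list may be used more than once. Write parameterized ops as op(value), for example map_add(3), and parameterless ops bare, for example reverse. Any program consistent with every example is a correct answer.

map_add(-9) | filter_even

Check, running the answer program on each example:
  [17, 35, 33] -> [8, 26, 24] -> [8, 26, 24]
  [-15, -17, -35] -> [-24, -26, -44] -> [-24, -26, -44]
  [42, 48, 26, 42, -25] -> [33, 39, 17, 33, -34] -> [-34]
  [-29, -45, -7, -42, 12, 28] -> [-38, -54, -16, -51, 3, 19] -> [-38, -54, -16]
  [4, 43, 16, -50, 32, -49, 34, -25, 27] -> [-5, 34, 7, -59, 23, -58, 25, -34, 18] -> [34, -58, -34, 18]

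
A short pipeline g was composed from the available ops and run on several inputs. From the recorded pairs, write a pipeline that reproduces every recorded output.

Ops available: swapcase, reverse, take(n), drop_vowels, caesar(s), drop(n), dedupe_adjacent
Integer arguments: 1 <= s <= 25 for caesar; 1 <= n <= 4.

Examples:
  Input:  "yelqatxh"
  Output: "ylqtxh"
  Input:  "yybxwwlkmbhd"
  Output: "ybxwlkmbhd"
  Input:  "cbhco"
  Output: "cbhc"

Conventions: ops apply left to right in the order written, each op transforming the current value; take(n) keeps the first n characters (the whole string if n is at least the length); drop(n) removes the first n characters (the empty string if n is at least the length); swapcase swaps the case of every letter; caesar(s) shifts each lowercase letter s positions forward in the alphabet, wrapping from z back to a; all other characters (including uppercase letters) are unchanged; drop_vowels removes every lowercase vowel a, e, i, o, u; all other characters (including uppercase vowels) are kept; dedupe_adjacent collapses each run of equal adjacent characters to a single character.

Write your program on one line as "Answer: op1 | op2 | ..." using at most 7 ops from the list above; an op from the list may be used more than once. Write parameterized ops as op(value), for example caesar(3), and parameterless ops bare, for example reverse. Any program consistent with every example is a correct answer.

swapcase | reverse | swapcase | drop_vowels | reverse | dedupe_adjacent

Check, running the answer program on each example:
  "yelqatxh" -> "YELQATXH" -> "HXTAQLEY" -> "hxtaqley" -> "hxtqly" -> "ylqtxh" -> "ylqtxh"
  "yybxwwlkmbhd" -> "YYBXWWLKMBHD" -> "DHBMKLWWXBYY" -> "dhbmklwwxbyy" -> "dhbmklwwxbyy" -> "yybxwwlkmbhd" -> "ybxwlkmbhd"
  "cbhco" -> "CBHCO" -> "OCHBC" -> "ochbc" -> "chbc" -> "cbhc" -> "cbhc"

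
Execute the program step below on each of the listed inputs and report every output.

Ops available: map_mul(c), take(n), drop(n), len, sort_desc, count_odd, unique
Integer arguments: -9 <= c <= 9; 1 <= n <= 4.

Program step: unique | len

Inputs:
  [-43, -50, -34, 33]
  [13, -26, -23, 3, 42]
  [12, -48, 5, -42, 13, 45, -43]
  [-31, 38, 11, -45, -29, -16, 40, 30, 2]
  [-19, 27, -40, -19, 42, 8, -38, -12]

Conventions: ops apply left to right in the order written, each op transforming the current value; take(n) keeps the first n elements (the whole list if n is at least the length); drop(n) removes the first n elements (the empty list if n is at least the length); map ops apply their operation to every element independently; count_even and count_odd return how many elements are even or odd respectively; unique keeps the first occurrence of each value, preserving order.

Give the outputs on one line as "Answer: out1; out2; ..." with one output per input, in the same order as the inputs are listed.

Execution, op by op:
  [-43, -50, -34, 33] -> [-43, -50, -34, 33] -> 4
  [13, -26, -23, 3, 42] -> [13, -26, -23, 3, 42] -> 5
  [12, -48, 5, -42, 13, 45, -43] -> [12, -48, 5, -42, 13, 45, -43] -> 7
  [-31, 38, 11, -45, -29, -16, 40, 30, 2] -> [-31, 38, 11, -45, -29, -16, 40, 30, 2] -> 9
  [-19, 27, -40, -19, 42, 8, -38, -12] -> [-19, 27, -40, 42, 8, -38, -12] -> 7

4; 5; 7; 9; 7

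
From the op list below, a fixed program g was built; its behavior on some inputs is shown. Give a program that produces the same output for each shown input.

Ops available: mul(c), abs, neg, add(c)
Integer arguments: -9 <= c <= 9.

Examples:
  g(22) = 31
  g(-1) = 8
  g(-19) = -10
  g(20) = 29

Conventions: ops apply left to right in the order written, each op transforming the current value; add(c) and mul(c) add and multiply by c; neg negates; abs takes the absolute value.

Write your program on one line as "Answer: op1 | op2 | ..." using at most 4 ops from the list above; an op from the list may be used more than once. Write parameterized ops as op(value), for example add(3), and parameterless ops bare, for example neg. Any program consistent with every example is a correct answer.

neg | add(-9) | neg

Check, running the answer program on each example:
  22 -> -22 -> -31 -> 31
  -1 -> 1 -> -8 -> 8
  -19 -> 19 -> 10 -> -10
  20 -> -20 -> -29 -> 29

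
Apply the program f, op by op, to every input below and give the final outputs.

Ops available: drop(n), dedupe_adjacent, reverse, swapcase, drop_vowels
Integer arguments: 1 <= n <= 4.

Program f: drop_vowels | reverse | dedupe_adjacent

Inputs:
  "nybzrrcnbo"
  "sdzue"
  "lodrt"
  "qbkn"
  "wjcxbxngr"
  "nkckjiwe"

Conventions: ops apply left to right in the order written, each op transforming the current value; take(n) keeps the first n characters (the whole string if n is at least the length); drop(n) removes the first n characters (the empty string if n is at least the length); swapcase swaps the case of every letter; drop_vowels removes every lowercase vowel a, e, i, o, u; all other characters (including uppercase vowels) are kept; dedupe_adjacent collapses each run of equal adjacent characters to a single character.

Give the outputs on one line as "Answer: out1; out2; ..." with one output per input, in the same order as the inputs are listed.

"bncrzbyn"; "zds"; "trdl"; "nkbq"; "rgnxbxcjw"; "wjkckn"

Execution, op by op:
  "nybzrrcnbo" -> "nybzrrcnb" -> "bncrrzbyn" -> "bncrzbyn"
  "sdzue" -> "sdz" -> "zds" -> "zds"
  "lodrt" -> "ldrt" -> "trdl" -> "trdl"
  "qbkn" -> "qbkn" -> "nkbq" -> "nkbq"
  "wjcxbxngr" -> "wjcxbxngr" -> "rgnxbxcjw" -> "rgnxbxcjw"
  "nkckjiwe" -> "nkckjw" -> "wjkckn" -> "wjkckn"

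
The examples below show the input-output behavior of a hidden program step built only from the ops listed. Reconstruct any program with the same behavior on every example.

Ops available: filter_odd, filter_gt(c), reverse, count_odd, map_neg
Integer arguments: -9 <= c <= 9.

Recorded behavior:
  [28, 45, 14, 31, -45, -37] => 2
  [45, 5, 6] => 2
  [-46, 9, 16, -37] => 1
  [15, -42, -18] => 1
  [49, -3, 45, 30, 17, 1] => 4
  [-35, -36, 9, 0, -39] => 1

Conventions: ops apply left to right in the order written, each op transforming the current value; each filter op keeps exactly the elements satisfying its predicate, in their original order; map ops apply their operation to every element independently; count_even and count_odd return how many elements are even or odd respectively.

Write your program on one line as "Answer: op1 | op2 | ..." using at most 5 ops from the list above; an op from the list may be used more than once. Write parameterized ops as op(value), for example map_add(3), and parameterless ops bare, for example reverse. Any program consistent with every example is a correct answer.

filter_odd | filter_gt(-7) | filter_gt(-2) | reverse | count_odd

Check, running the answer program on each example:
  [28, 45, 14, 31, -45, -37] -> [45, 31, -45, -37] -> [45, 31] -> [45, 31] -> [31, 45] -> 2
  [45, 5, 6] -> [45, 5] -> [45, 5] -> [45, 5] -> [5, 45] -> 2
  [-46, 9, 16, -37] -> [9, -37] -> [9] -> [9] -> [9] -> 1
  [15, -42, -18] -> [15] -> [15] -> [15] -> [15] -> 1
  [49, -3, 45, 30, 17, 1] -> [49, -3, 45, 17, 1] -> [49, -3, 45, 17, 1] -> [49, 45, 17, 1] -> [1, 17, 45, 49] -> 4
  [-35, -36, 9, 0, -39] -> [-35, 9, -39] -> [9] -> [9] -> [9] -> 1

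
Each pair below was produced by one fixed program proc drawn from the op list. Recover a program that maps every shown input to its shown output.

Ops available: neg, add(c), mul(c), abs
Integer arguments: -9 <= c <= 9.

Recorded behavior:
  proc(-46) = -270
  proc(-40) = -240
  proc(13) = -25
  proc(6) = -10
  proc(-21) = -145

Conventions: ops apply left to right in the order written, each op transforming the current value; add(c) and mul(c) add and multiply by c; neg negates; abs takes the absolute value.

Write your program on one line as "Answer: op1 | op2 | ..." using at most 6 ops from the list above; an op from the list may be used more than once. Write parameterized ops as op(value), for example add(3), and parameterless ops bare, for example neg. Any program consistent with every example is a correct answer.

neg | add(8) | abs | neg | mul(5)

Check, running the answer program on each example:
  -46 -> 46 -> 54 -> 54 -> -54 -> -270
  -40 -> 40 -> 48 -> 48 -> -48 -> -240
  13 -> -13 -> -5 -> 5 -> -5 -> -25
  6 -> -6 -> 2 -> 2 -> -2 -> -10
  -21 -> 21 -> 29 -> 29 -> -29 -> -145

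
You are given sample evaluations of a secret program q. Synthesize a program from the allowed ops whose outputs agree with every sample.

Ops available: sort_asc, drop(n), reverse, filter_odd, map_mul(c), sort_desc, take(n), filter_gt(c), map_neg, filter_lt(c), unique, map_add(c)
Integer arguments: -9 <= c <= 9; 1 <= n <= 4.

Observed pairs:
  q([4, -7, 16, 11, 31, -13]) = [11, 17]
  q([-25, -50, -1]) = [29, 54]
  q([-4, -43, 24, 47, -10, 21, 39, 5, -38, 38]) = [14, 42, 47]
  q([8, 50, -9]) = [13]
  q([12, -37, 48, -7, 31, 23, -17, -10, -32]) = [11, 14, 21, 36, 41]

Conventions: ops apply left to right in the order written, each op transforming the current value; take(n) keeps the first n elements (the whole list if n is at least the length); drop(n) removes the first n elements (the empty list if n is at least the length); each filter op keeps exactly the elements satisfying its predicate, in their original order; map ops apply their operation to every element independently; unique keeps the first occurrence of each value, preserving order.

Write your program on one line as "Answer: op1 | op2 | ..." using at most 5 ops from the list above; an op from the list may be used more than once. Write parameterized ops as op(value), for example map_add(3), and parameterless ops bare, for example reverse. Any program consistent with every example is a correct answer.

filter_lt(-4) | map_neg | sort_desc | map_add(4) | reverse

Check, running the answer program on each example:
  [4, -7, 16, 11, 31, -13] -> [-7, -13] -> [7, 13] -> [13, 7] -> [17, 11] -> [11, 17]
  [-25, -50, -1] -> [-25, -50] -> [25, 50] -> [50, 25] -> [54, 29] -> [29, 54]
  [-4, -43, 24, 47, -10, 21, 39, 5, -38, 38] -> [-43, -10, -38] -> [43, 10, 38] -> [43, 38, 10] -> [47, 42, 14] -> [14, 42, 47]
  [8, 50, -9] -> [-9] -> [9] -> [9] -> [13] -> [13]
  [12, -37, 48, -7, 31, 23, -17, -10, -32] -> [-37, -7, -17, -10, -32] -> [37, 7, 17, 10, 32] -> [37, 32, 17, 10, 7] -> [41, 36, 21, 14, 11] -> [11, 14, 21, 36, 41]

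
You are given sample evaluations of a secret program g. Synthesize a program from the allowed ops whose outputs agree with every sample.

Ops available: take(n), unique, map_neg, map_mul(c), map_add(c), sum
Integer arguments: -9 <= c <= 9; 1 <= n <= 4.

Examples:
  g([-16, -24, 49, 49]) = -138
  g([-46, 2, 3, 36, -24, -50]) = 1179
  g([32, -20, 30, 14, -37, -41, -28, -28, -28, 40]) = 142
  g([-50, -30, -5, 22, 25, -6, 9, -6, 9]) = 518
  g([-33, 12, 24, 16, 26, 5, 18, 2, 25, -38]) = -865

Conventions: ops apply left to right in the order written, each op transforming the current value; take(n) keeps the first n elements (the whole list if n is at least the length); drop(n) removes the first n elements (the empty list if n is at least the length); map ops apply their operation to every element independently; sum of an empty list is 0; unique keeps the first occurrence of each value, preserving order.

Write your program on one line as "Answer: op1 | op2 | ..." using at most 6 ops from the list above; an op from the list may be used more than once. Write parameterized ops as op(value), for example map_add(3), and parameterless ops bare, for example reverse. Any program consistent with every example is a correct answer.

map_mul(5) | map_mul(3) | map_add(1) | unique | map_neg | sum

Check, running the answer program on each example:
  [-16, -24, 49, 49] -> [-80, -120, 245, 245] -> [-240, -360, 735, 735] -> [-239, -359, 736, 736] -> [-239, -359, 736] -> [239, 359, -736] -> -138
  [-46, 2, 3, 36, -24, -50] -> [-230, 10, 15, 180, -120, -250] -> [-690, 30, 45, 540, -360, -750] -> [-689, 31, 46, 541, -359, -749] -> [-689, 31, 46, 541, -359, -749] -> [689, -31, -46, -541, 359, 749] -> 1179
  [32, -20, 30, 14, -37, -41, -28, -28, -28, 40] -> [160, -100, 150, 70, -185, -205, -140, -140, -140, 200] -> [480, -300, 450, 210, -555, -615, -420, -420, -420, 600] -> [481, -299, 451, 211, -554, -614, -419, -419, -419, 601] -> [481, -299, 451, 211, -554, -614, -419, 601] -> [-481, 299, -451, -211, 554, 614, 419, -601] -> 142
  [-50, -30, -5, 22, 25, -6, 9, -6, 9] -> [-250, -150, -25, 110, 125, -30, 45, -30, 45] -> [-750, -450, -75, 330, 375, -90, 135, -90, 135] -> [-749, -449, -74, 331, 376, -89, 136, -89, 136] -> [-749, -449, -74, 331, 376, -89, 136] -> [749, 449, 74, -331, -376, 89, -136] -> 518
  [-33, 12, 24, 16, 26, 5, 18, 2, 25, -38] -> [-165, 60, 120, 80, 130, 25, 90, 10, 125, -190] -> [-495, 180, 360, 240, 390, 75, 270, 30, 375, -570] -> [-494, 181, 361, 241, 391, 76, 271, 31, 376, -569] -> [-494, 181, 361, 241, 391, 76, 271, 31, 376, -569] -> [494, -181, -361, -241, -391, -76, -271, -31, -376, 569] -> -865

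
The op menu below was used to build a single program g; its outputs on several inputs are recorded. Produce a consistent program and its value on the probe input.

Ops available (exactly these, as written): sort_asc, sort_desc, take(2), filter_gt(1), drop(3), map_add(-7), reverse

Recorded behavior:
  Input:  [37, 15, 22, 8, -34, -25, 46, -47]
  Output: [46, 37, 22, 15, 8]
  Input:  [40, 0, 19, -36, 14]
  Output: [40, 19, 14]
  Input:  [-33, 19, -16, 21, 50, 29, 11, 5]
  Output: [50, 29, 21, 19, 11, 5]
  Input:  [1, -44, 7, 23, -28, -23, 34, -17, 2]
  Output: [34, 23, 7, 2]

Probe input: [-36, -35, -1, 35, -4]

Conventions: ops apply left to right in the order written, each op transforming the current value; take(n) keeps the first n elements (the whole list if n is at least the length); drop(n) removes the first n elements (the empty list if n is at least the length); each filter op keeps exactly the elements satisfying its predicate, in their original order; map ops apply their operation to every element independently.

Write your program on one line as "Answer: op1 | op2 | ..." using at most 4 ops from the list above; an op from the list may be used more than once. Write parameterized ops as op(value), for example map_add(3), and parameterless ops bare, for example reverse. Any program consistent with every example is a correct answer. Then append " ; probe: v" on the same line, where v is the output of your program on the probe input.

sort_asc | reverse | filter_gt(1) ; probe: [35]

Check, running the answer program on each example:
  [37, 15, 22, 8, -34, -25, 46, -47] -> [-47, -34, -25, 8, 15, 22, 37, 46] -> [46, 37, 22, 15, 8, -25, -34, -47] -> [46, 37, 22, 15, 8]
  [40, 0, 19, -36, 14] -> [-36, 0, 14, 19, 40] -> [40, 19, 14, 0, -36] -> [40, 19, 14]
  [-33, 19, -16, 21, 50, 29, 11, 5] -> [-33, -16, 5, 11, 19, 21, 29, 50] -> [50, 29, 21, 19, 11, 5, -16, -33] -> [50, 29, 21, 19, 11, 5]
  [1, -44, 7, 23, -28, -23, 34, -17, 2] -> [-44, -28, -23, -17, 1, 2, 7, 23, 34] -> [34, 23, 7, 2, 1, -17, -23, -28, -44] -> [34, 23, 7, 2]
  probe: [-36, -35, -1, 35, -4] -> [-36, -35, -4, -1, 35] -> [35, -1, -4, -35, -36] -> [35]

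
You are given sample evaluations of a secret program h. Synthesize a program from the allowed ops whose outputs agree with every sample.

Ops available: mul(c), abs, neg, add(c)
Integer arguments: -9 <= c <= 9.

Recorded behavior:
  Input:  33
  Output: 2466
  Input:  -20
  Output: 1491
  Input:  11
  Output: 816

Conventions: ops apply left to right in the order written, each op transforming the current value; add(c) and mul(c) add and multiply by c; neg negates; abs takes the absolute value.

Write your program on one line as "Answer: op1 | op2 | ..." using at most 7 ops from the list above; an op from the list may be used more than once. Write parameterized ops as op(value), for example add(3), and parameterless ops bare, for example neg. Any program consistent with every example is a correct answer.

mul(3) | mul(-5) | abs | mul(-5) | abs | add(-9)

Check, running the answer program on each example:
  33 -> 99 -> -495 -> 495 -> -2475 -> 2475 -> 2466
  -20 -> -60 -> 300 -> 300 -> -1500 -> 1500 -> 1491
  11 -> 33 -> -165 -> 165 -> -825 -> 825 -> 816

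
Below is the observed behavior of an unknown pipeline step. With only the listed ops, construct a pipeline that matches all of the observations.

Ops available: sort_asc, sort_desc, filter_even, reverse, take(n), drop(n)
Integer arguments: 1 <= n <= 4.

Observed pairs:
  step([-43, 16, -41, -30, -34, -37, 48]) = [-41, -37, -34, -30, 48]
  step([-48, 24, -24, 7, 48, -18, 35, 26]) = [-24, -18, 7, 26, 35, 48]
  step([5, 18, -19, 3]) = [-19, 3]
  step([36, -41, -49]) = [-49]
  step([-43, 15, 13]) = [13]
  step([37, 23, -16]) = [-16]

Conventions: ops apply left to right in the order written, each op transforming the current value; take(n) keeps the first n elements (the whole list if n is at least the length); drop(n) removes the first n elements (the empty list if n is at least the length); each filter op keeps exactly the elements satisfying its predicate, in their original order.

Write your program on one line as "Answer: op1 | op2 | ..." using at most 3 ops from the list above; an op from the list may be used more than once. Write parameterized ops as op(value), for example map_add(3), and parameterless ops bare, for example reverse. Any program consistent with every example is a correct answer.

drop(2) | sort_asc

Check, running the answer program on each example:
  [-43, 16, -41, -30, -34, -37, 48] -> [-41, -30, -34, -37, 48] -> [-41, -37, -34, -30, 48]
  [-48, 24, -24, 7, 48, -18, 35, 26] -> [-24, 7, 48, -18, 35, 26] -> [-24, -18, 7, 26, 35, 48]
  [5, 18, -19, 3] -> [-19, 3] -> [-19, 3]
  [36, -41, -49] -> [-49] -> [-49]
  [-43, 15, 13] -> [13] -> [13]
  [37, 23, -16] -> [-16] -> [-16]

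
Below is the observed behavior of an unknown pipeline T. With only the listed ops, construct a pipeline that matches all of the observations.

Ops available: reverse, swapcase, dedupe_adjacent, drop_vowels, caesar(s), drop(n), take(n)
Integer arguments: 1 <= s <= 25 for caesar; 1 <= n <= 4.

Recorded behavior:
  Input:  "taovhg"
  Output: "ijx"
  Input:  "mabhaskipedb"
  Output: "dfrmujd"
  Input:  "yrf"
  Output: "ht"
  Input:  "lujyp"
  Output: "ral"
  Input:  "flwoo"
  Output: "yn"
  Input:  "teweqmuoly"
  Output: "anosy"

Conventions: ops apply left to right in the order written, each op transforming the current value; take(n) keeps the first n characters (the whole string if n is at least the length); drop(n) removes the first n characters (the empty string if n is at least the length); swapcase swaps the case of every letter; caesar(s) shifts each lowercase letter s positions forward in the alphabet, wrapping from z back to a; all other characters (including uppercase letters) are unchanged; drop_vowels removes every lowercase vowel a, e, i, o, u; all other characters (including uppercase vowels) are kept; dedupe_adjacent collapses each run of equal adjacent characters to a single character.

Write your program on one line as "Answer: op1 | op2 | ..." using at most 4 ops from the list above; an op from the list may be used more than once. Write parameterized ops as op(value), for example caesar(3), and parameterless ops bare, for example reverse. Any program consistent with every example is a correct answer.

drop(1) | drop_vowels | caesar(2) | reverse

Check, running the answer program on each example:
  "taovhg" -> "aovhg" -> "vhg" -> "xji" -> "ijx"
  "mabhaskipedb" -> "abhaskipedb" -> "bhskpdb" -> "djumrfd" -> "dfrmujd"
  "yrf" -> "rf" -> "rf" -> "th" -> "ht"
  "lujyp" -> "ujyp" -> "jyp" -> "lar" -> "ral"
  "flwoo" -> "lwoo" -> "lw" -> "ny" -> "yn"
  "teweqmuoly" -> "eweqmuoly" -> "wqmly" -> "ysona" -> "anosy"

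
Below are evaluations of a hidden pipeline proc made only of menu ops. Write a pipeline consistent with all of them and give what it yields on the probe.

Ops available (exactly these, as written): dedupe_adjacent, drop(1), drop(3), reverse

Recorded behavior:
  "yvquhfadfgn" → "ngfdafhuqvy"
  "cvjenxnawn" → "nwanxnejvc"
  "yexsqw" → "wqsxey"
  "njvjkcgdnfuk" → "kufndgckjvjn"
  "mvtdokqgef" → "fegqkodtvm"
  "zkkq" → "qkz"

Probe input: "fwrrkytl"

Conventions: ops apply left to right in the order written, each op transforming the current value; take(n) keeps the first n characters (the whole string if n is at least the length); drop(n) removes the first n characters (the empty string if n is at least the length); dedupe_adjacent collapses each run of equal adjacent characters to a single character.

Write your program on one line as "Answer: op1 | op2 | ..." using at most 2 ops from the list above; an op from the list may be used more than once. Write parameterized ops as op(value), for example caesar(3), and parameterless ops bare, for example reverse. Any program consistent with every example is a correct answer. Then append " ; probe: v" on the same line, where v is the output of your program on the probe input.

dedupe_adjacent | reverse ; probe: "ltykrwf"

Check, running the answer program on each example:
  "yvquhfadfgn" -> "yvquhfadfgn" -> "ngfdafhuqvy"
  "cvjenxnawn" -> "cvjenxnawn" -> "nwanxnejvc"
  "yexsqw" -> "yexsqw" -> "wqsxey"
  "njvjkcgdnfuk" -> "njvjkcgdnfuk" -> "kufndgckjvjn"
  "mvtdokqgef" -> "mvtdokqgef" -> "fegqkodtvm"
  "zkkq" -> "zkq" -> "qkz"
  probe: "fwrrkytl" -> "fwrkytl" -> "ltykrwf"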